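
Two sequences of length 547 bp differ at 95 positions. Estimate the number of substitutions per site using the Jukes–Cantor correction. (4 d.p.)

0.1976

p = 95/547 ≈ 0.173675.
d = −(3/4) ln(1 − 4p/3) = −0.75 ln(1 − 0.231567) = −0.75 ln(0.768433)
  = −0.75 × (-0.263402) = 0.197552 substitutions/site.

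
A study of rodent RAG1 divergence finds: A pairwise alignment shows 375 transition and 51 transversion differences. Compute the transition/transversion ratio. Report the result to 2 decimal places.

7.35

R = 375/51 = 7.352941… ≈ 7.35 (to 2 d.p.).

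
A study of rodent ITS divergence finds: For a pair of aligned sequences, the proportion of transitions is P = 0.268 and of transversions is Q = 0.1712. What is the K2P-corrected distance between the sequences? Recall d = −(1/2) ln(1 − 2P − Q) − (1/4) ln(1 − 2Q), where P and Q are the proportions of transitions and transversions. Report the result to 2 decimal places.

Under the Kimura two-parameter model, d = −½ ln(1 − 2P − Q) − ¼ ln(1 − 2Q).
1 − 2P − Q = 0.2928, giving −½ ln(0.2928) = 0.614133.
1 − 2Q = 0.6576, giving −¼ ln(0.6576) = 0.104790.
d = 0.614133 + 0.104790 = 0.718923.

0.72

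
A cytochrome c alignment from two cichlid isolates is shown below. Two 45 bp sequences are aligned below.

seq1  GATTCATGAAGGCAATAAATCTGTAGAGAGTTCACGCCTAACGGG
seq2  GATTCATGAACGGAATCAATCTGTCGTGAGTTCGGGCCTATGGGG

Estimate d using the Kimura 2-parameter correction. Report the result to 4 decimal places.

0.2355

Of 45 sites, 1 differences are transitions and 8 are transversions, so P = 1/45 ≈ 0.022222 and Q = 8/45 ≈ 0.177778.
Under the Kimura two-parameter model, d = −½ ln(1 − 2P − Q) − ¼ ln(1 − 2Q).
1 − 2P − Q = 0.777778, giving −½ ln(0.777778) = 0.125657.
1 − 2Q = 0.644444, giving −¼ ln(0.644444) = 0.109842.
d = 0.125657 + 0.109842 = 0.235499.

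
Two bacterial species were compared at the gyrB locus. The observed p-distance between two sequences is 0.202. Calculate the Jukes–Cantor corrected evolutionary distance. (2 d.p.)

d = −(3/4) ln(1 − 4p/3) = −0.75 ln(1 − 0.269333) = −0.75 ln(0.730667)
  = −0.75 × (-0.313797) = 0.235348 substitutions/site.

0.24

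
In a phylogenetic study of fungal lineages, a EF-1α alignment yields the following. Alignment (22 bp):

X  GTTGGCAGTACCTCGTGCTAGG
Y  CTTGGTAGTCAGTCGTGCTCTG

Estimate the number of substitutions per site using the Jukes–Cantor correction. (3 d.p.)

0.414

The sequences differ at 7 of 22 sites (1, 6, 10, 11, 12, 20, 21), so p = 7/22 ≈ 0.318182.
d = −(3/4) ln(1 − 4p/3) = −0.75 ln(1 − 0.424243) = −0.75 ln(0.575757)
  = −0.75 × (-0.552070) = 0.414053 substitutions/site.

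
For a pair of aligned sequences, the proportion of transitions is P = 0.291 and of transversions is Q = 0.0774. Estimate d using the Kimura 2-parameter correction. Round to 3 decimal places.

Under the Kimura two-parameter model, d = −½ ln(1 − 2P − Q) − ¼ ln(1 − 2Q).
1 − 2P − Q = 0.3406, giving −½ ln(0.3406) = 0.538523.
1 − 2Q = 0.8452, giving −¼ ln(0.8452) = 0.042045.
d = 0.538523 + 0.042045 = 0.580568.

0.581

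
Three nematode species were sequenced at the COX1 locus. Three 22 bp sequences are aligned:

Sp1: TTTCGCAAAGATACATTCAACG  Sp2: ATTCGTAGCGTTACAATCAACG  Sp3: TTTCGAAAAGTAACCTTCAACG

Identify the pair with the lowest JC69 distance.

Sp1–Sp2: 6/22 differ, p = 0.273, d = 0.339.
Sp1–Sp3: 4/22 differ, p = 0.182, d = 0.208.
Sp2–Sp3: 7/22 differ, p = 0.318, d = 0.414.
The smallest distance is between Sp1 and Sp3.

Sp1 and Sp3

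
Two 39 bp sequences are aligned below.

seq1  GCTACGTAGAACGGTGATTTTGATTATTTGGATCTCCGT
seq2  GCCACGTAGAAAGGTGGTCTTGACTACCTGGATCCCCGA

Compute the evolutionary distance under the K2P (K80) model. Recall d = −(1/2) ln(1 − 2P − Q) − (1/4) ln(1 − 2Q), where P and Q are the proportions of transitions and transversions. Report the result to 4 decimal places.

0.2911

Of 39 sites, 7 differences are transitions and 2 are transversions, so P = 7/39 ≈ 0.179487 and Q = 2/39 ≈ 0.051282.
Under the Kimura two-parameter model, d = −½ ln(1 − 2P − Q) − ¼ ln(1 − 2Q).
1 − 2P − Q = 0.589744, giving −½ ln(0.589744) = 0.264033.
1 − 2Q = 0.897436, giving −¼ ln(0.897436) = 0.027053.
d = 0.264033 + 0.027053 = 0.291086.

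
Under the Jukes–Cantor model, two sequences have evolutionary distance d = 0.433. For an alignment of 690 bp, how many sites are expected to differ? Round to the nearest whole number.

227

Invert JC69: p = (3/4)(1 − e^(−4d/3)) = 0.75 × (1 − e^(-0.577333)) = 0.75 × (1 − 0.561394) = 0.328955.
Expected differing sites = pL ≈ 0.328955 × 690 = 226.97895 ≈ 227.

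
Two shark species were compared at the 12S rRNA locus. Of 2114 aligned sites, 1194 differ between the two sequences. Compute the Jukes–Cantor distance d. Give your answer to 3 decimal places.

p = 1194/2114 ≈ 0.564806.
d = −(3/4) ln(1 − 4p/3) = −0.75 ln(1 − 0.753075) = −0.75 ln(0.246925)
  = −0.75 × (-1.398671) = 1.049003 substitutions/site.

1.049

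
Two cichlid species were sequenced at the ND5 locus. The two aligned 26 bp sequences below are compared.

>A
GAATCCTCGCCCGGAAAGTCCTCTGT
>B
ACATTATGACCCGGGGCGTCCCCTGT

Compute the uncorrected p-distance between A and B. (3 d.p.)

0.385

The sequences differ at 10 of 26 positions (sites 1, 2, 5, 6, 8, 9, 15, 16, 17, 22).
p = 10/26 = 0.384615… ≈ 0.385 (to 3 d.p.).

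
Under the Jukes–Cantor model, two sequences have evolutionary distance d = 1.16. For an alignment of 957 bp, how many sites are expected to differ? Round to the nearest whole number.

Invert JC69: p = (3/4)(1 − e^(−4d/3)) = 0.75 × (1 − e^(-1.546667)) = 0.75 × (1 − 0.212957) = 0.590282.
Expected differing sites = pL ≈ 0.590282 × 957 = 564.899874 ≈ 565.

565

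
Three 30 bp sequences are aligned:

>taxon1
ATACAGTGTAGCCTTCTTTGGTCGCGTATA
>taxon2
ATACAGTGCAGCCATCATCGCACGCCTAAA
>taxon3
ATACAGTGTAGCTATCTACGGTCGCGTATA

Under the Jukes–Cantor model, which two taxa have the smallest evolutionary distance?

taxon1 and taxon3

taxon1–taxon2: 8/30 differ, p = 0.267, d = 0.330.
taxon1–taxon3: 4/30 differ, p = 0.133, d = 0.147.
taxon2–taxon3: 8/30 differ, p = 0.267, d = 0.330.
The smallest distance is between taxon1 and taxon3.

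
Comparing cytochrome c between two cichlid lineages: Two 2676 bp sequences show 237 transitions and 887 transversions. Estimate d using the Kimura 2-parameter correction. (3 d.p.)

0.627

P = 237/2676 ≈ 0.088565 and Q = 887/2676 ≈ 0.331465.
Under the Kimura two-parameter model, d = −½ ln(1 − 2P − Q) − ¼ ln(1 − 2Q).
1 − 2P − Q = 0.491405, giving −½ ln(0.491405) = 0.355243.
1 − 2Q = 0.33707, giving −¼ ln(0.33707) = 0.271866.
d = 0.355243 + 0.271866 = 0.627109.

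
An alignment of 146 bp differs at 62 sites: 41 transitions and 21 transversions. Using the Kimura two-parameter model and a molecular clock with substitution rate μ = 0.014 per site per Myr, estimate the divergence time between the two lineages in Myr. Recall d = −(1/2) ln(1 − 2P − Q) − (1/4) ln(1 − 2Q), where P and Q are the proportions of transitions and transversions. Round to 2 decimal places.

P = 41/146 ≈ 0.280822 and Q = 21/146 ≈ 0.143836.
Under the Kimura two-parameter model, d = −½ ln(1 − 2P − Q) − ¼ ln(1 − 2Q).
1 − 2P − Q = 0.29452, giving −½ ln(0.29452) = 0.611204.
1 − 2Q = 0.712328, giving −¼ ln(0.712328) = 0.084804.
d = 0.611204 + 0.084804 = 0.696008.
Under a molecular clock d = 2μt, so t = d/(2μ) = 0.696008 / (2 × 0.014) = 24.86 Myr.

24.86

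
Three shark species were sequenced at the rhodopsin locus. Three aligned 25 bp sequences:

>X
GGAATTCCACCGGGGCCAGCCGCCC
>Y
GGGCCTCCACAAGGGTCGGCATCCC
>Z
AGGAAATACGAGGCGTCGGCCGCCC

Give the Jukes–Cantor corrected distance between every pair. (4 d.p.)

d(X,Y) = 0.4904, d(X,Z) = 0.7662, d(Y,Z) = 0.7662

X–Y: 9/25 sites differ → p = 0.36, d = −0.75 ln(1 − 0.48) = 0.490445 ≈ 0.4904.
X–Z: 12/25 sites differ → p = 0.48, d = −0.75 ln(1 − 0.64) = 0.766238 ≈ 0.7662.
Y–Z: 12/25 sites differ → p = 0.48, d = −0.75 ln(1 − 0.64) = 0.766238 ≈ 0.7662.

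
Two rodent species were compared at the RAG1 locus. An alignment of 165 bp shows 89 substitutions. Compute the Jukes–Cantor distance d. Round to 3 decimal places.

p = 89/165 ≈ 0.539394.
d = −(3/4) ln(1 − 4p/3) = −0.75 ln(1 − 0.719192) = −0.75 ln(0.280808)
  = −0.75 × (-1.270084) = 0.952563 substitutions/site.

0.953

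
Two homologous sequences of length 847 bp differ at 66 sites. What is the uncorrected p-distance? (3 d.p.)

0.078

p = 66/847 = 0.077922… ≈ 0.078 (to 3 d.p.).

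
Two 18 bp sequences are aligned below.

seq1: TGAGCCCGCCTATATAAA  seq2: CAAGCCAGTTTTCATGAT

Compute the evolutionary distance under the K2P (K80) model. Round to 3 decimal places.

0.997

Of 18 sites, 6 differences are transitions and 3 are transversions, so P = 6/18 ≈ 0.333333 and Q = 3/18 ≈ 0.166667.
Under the Kimura two-parameter model, d = −½ ln(1 − 2P − Q) − ¼ ln(1 − 2Q).
1 − 2P − Q = 0.166667, giving −½ ln(0.166667) = 0.895879.
1 − 2Q = 0.666666, giving −¼ ln(0.666666) = 0.101367.
d = 0.895879 + 0.101367 = 0.997246.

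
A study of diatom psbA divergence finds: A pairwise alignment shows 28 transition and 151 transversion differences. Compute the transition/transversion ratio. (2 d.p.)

R = 28/151 = 0.185430… ≈ 0.19 (to 2 d.p.).

0.19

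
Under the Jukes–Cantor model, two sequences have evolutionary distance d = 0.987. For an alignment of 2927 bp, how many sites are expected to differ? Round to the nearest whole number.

Invert JC69: p = (3/4)(1 − e^(−4d/3)) = 0.75 × (1 − e^(-1.316)) = 0.75 × (1 − 0.268206) = 0.548846.
Expected differing sites = pL ≈ 0.548846 × 2927 = 1606.472242 ≈ 1606.

1606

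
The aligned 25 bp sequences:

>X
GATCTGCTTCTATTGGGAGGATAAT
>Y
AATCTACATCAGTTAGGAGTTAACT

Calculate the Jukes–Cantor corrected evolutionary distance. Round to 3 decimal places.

0.572

The sequences differ at 10 of 25 sites (1, 6, 8, 11, 12, 15, 20, 21, 22, 24), so p = 10/25 = 0.4.
d = −(3/4) ln(1 − 4p/3) = −0.75 ln(1 − 0.533333) = −0.75 ln(0.466667)
  = −0.75 × (-0.762139) = 0.571604 substitutions/site.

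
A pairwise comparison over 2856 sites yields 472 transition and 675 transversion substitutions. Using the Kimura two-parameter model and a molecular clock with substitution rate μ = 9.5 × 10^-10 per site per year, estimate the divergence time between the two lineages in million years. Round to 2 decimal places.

P = 472/2856 ≈ 0.165266 and Q = 675/2856 ≈ 0.236345.
Under the Kimura two-parameter model, d = −½ ln(1 − 2P − Q) − ¼ ln(1 − 2Q).
1 − 2P − Q = 0.433123, giving −½ ln(0.433123) = 0.418367.
1 − 2Q = 0.52731, giving −¼ ln(0.52731) = 0.159992.
d = 0.418367 + 0.159992 = 0.578359.
Under a molecular clock d = 2μt, so t = d/(2μ) = 0.578359 / (2 × 9.5 × 10^-10) = 304.40 million years.

304.40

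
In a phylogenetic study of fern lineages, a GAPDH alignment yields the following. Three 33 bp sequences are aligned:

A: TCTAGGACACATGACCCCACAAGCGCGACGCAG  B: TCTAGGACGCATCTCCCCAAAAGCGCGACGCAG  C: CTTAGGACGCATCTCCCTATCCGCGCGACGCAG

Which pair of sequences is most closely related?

A and B

A–B: 4/33 differ, p = 0.121, d = 0.132.
A–C: 9/33 differ, p = 0.273, d = 0.339.
B–C: 6/33 differ, p = 0.182, d = 0.208.
The smallest distance is between A and B.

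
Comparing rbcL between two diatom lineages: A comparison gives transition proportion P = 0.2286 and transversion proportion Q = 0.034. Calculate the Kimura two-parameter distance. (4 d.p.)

Under the Kimura two-parameter model, d = −½ ln(1 − 2P − Q) − ¼ ln(1 − 2Q).
1 − 2P − Q = 0.5088, giving −½ ln(0.5088) = 0.337850.
1 − 2Q = 0.932, giving −¼ ln(0.932) = 0.017606.
d = 0.337850 + 0.017606 = 0.355456.

0.3555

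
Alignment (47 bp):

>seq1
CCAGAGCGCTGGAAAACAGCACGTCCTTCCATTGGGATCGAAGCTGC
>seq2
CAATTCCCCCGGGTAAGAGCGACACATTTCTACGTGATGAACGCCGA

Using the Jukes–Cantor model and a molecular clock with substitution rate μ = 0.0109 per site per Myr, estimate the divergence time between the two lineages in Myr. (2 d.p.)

39.29

The sequences differ at 24 of 47 sites, so p = 24/47 ≈ 0.510638.
d = −(3/4) ln(1 − 4p/3) = −0.75 ln(1 − 0.680851) = −0.75 ln(0.319149)
  = −0.75 × (-1.142097) = 0.856573 substitutions/site.
Under a molecular clock d = 2μt, so t = d/(2μ) = 0.856573 / (2 × 0.0109) = 39.29 Myr.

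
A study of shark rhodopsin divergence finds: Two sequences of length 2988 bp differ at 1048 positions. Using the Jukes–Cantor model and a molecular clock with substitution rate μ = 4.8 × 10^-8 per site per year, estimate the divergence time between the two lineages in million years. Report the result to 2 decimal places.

p = 1048/2988 ≈ 0.350736.
d = −(3/4) ln(1 − 4p/3) = −0.75 ln(1 − 0.467648) = −0.75 ln(0.532352)
  = −0.75 × (-0.630450) = 0.472838 substitutions/site.
Under a molecular clock d = 2μt, so t = d/(2μ) = 0.472838 / (2 × 4.8 × 10^-8) = 4.93 million years.

4.93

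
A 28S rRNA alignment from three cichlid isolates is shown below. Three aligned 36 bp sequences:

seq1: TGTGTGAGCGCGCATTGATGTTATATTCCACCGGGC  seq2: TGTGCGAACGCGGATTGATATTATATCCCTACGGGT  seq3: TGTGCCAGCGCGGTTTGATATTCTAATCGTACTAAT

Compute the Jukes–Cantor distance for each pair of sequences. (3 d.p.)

seq1–seq2: 8/36 sites differ → p ≈ 0.222222, d = −0.75 ln(1 − 0.296296) = 0.263548 ≈ 0.264.
seq1–seq3: 14/36 sites differ → p ≈ 0.388889, d = −0.75 ln(1 − 0.518519) = 0.548166 ≈ 0.548.
seq2–seq3: 10/36 sites differ → p ≈ 0.277778, d = −0.75 ln(1 − 0.370371) = 0.346968 ≈ 0.347.

d(seq1,seq2) = 0.264, d(seq1,seq3) = 0.548, d(seq2,seq3) = 0.347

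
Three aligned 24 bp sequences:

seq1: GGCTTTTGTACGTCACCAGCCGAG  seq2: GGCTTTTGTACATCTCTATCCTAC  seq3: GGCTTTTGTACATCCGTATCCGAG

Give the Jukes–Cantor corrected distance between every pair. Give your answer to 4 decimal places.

seq1–seq2: 6/24 sites differ → p = 0.25, d = −0.75 ln(1 − 0.333333) = 0.304098 ≈ 0.3041.
seq1–seq3: 5/24 sites differ → p ≈ 0.208333, d = −0.75 ln(1 − 0.277777) = 0.244066 ≈ 0.2441.
seq2–seq3: 4/24 sites differ → p ≈ 0.166667, d = −0.75 ln(1 − 0.222223) = 0.188487 ≈ 0.1885.

d(seq1,seq2) = 0.3041, d(seq1,seq3) = 0.2441, d(seq2,seq3) = 0.1885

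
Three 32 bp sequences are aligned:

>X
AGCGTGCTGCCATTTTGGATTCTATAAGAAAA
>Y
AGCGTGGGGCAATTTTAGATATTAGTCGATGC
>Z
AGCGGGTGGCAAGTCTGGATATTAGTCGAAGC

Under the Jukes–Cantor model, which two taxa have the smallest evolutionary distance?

Y and Z

X–Y: 12/32 differ, p = 0.375, d = 0.520.
X–Z: 13/32 differ, p = 0.406, d = 0.585.
Y–Z: 6/32 differ, p = 0.188, d = 0.216.
The smallest distance is between Y and Z.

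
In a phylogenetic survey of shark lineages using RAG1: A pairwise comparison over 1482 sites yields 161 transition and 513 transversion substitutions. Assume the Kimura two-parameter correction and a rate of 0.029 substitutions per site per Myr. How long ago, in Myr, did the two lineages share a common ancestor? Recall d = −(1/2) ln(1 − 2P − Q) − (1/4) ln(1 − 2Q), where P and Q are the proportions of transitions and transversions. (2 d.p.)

P = 161/1482 ≈ 0.108637 and Q = 513/1482 ≈ 0.346154.
Under the Kimura two-parameter model, d = −½ ln(1 − 2P − Q) − ¼ ln(1 − 2Q).
1 − 2P − Q = 0.436572, giving −½ ln(0.436572) = 0.414401.
1 − 2Q = 0.307692, giving −¼ ln(0.307692) = 0.294664.
d = 0.414401 + 0.294664 = 0.709065.
Under a molecular clock d = 2μt, so t = d/(2μ) = 0.709065 / (2 × 0.029) = 12.23 Myr.

12.23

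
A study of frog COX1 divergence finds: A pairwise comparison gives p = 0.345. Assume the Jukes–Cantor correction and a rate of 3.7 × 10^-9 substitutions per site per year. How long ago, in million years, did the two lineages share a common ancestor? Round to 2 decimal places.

62.45

d = −(3/4) ln(1 − 4p/3) = −0.75 ln(1 − 0.46) = −0.75 ln(0.54)
  = −0.75 × (-0.616186) = 0.462140 substitutions/site.
Under a molecular clock d = 2μt, so t = d/(2μ) = 0.462140 / (2 × 3.7 × 10^-9) = 62.45 million years.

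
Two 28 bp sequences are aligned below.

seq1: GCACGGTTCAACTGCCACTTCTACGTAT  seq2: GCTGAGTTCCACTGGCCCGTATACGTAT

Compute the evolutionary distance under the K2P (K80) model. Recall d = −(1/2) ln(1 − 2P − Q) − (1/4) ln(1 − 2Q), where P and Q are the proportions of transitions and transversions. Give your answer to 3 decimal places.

Of 28 sites, 1 differences are transitions and 7 are transversions, so P = 1/28 ≈ 0.035714 and Q = 7/28 = 0.25.
Under the Kimura two-parameter model, d = −½ ln(1 − 2P − Q) − ¼ ln(1 − 2Q).
1 − 2P − Q = 0.678572, giving −½ ln(0.678572) = 0.193882.
1 − 2Q = 0.5, giving −¼ ln(0.5) = 0.173287.
d = 0.193882 + 0.173287 = 0.367169.

0.367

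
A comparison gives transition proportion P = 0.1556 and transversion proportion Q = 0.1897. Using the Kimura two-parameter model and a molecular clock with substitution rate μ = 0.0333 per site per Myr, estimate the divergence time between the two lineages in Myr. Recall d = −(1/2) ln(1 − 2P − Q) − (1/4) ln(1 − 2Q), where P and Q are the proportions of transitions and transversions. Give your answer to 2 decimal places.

7.01

Under the Kimura two-parameter model, d = −½ ln(1 − 2P − Q) − ¼ ln(1 − 2Q).
1 − 2P − Q = 0.4991, giving −½ ln(0.4991) = 0.347474.
1 − 2Q = 0.6206, giving −¼ ln(0.6206) = 0.119267.
d = 0.347474 + 0.119267 = 0.466741.
Under a molecular clock d = 2μt, so t = d/(2μ) = 0.466741 / (2 × 0.0333) = 7.01 Myr.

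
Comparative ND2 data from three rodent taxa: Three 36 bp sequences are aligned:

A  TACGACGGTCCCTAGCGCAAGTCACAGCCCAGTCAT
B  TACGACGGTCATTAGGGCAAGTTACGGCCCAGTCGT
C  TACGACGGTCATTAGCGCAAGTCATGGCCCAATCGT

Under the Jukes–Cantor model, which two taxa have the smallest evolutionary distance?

B and C

A–B: 6/36 differ, p = 0.167, d = 0.188.
A–C: 6/36 differ, p = 0.167, d = 0.188.
B–C: 4/36 differ, p = 0.111, d = 0.120.
The smallest distance is between B and C.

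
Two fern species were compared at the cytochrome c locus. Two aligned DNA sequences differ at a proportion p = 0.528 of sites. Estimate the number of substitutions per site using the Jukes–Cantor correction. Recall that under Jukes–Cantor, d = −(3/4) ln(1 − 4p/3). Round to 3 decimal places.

d = −(3/4) ln(1 − 4p/3) = −0.75 ln(1 − 0.704) = −0.75 ln(0.296)
  = −0.75 × (-1.217396) = 0.913047 substitutions/site.

0.913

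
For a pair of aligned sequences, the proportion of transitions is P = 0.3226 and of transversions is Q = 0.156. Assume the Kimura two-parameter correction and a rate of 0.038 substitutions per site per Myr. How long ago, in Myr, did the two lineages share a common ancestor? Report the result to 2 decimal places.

11.86

Under the Kimura two-parameter model, d = −½ ln(1 − 2P − Q) − ¼ ln(1 − 2Q).
1 − 2P − Q = 0.1988, giving −½ ln(0.1988) = 0.807728.
1 − 2Q = 0.688, giving −¼ ln(0.688) = 0.093492.
d = 0.807728 + 0.093492 = 0.901220.
Under a molecular clock d = 2μt, so t = d/(2μ) = 0.901220 / (2 × 0.038) = 11.86 Myr.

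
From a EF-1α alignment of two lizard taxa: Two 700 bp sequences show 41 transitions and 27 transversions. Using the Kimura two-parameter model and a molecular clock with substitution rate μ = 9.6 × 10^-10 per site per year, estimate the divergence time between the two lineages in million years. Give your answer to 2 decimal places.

P = 41/700 ≈ 0.058571 and Q = 27/700 ≈ 0.038571.
Under the Kimura two-parameter model, d = −½ ln(1 − 2P − Q) − ¼ ln(1 − 2Q).
1 − 2P − Q = 0.844287, giving −½ ln(0.844287) = 0.084631.
1 − 2Q = 0.922858, giving −¼ ln(0.922858) = 0.020070.
d = 0.084631 + 0.020070 = 0.104701.
Under a molecular clock d = 2μt, so t = d/(2μ) = 0.104701 / (2 × 9.6 × 10^-10) = 54.53 million years.

54.53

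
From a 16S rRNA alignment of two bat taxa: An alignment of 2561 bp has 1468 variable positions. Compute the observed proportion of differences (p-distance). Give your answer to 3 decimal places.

p = 1468/2561 = 0.573213… ≈ 0.573 (to 3 d.p.).

0.573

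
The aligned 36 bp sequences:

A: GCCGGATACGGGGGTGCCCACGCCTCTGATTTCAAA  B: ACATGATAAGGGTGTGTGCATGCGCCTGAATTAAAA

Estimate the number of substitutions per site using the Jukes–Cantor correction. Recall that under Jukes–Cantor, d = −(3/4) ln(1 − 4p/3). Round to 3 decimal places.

0.441

The sequences differ at 12 of 36 sites, so p = 12/36 ≈ 0.333333.
d = −(3/4) ln(1 − 4p/3) = −0.75 ln(1 − 0.444444) = −0.75 ln(0.555556)
  = −0.75 × (-0.587786) = 0.440840 substitutions/site.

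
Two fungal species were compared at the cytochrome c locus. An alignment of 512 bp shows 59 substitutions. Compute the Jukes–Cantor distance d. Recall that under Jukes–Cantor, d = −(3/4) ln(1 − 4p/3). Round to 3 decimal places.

0.125

p = 59/512 ≈ 0.115234.
d = −(3/4) ln(1 − 4p/3) = −0.75 ln(1 − 0.153645) = −0.75 ln(0.846355)
  = −0.75 × (-0.166816) = 0.125112 substitutions/site.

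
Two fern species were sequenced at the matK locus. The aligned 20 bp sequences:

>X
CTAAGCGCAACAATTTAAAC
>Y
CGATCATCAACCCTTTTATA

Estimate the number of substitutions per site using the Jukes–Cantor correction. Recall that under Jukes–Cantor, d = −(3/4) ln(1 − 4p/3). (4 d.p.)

The sequences differ at 10 of 20 sites (2, 4, 5, 6, 7, 12, 13, 17, 19, 20), so p = 10/20 = 0.5.
d = −(3/4) ln(1 − 4p/3) = −0.75 ln(1 − 0.666667) = −0.75 ln(0.333333)
  = −0.75 × (-1.098613) = 0.823960 substitutions/site.

0.8240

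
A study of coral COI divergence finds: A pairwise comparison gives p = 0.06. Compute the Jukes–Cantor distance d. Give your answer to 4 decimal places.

0.0625

d = −(3/4) ln(1 − 4p/3) = −0.75 ln(1 − 0.08) = −0.75 ln(0.92)
  = −0.75 × (-0.083382) = 0.062537 substitutions/site.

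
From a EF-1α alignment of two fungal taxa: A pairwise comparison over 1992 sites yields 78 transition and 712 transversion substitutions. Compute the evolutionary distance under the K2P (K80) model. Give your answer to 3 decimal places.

P = 78/1992 ≈ 0.039157 and Q = 712/1992 ≈ 0.35743.
Under the Kimura two-parameter model, d = −½ ln(1 − 2P − Q) − ¼ ln(1 − 2Q).
1 − 2P − Q = 0.564256, giving −½ ln(0.564256) = 0.286124.
1 − 2Q = 0.28514, giving −¼ ln(0.28514) = 0.313694.
d = 0.286124 + 0.313694 = 0.599818.

0.600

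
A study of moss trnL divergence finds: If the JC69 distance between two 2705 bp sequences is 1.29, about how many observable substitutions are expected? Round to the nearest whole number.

Invert JC69: p = (3/4)(1 − e^(−4d/3)) = 0.75 × (1 − e^(-1.72)) = 0.75 × (1 − 0.179066) = 0.615701.
Expected differing sites = pL ≈ 0.615701 × 2705 = 1665.471205 ≈ 1665.

1665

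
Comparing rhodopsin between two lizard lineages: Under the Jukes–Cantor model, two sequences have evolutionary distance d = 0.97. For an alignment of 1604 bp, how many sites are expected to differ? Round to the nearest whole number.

873

Invert JC69: p = (3/4)(1 − e^(−4d/3)) = 0.75 × (1 − e^(-1.293333)) = 0.75 × (1 − 0.274355) = 0.544234.
Expected differing sites = pL ≈ 0.544234 × 1604 = 872.951336 ≈ 873.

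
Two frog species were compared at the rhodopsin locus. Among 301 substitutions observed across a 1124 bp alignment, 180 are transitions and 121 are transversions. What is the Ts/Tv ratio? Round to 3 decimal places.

1.488

R = 180/121 = 1.487603… ≈ 1.488 (to 3 d.p.).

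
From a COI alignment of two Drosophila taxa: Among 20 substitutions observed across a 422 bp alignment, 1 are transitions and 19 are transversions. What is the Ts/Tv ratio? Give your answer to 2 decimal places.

R = 1/19 = 0.052631… ≈ 0.05 (to 2 d.p.).

0.05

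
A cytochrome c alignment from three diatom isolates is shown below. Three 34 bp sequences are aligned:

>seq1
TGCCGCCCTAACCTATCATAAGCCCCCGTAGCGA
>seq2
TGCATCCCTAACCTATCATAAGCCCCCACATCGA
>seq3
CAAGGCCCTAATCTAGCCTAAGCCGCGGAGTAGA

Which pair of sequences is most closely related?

seq1–seq2: 5/34 differ, p = 0.147, d = 0.164.
seq1–seq3: 13/34 differ, p = 0.382, d = 0.535.
seq2–seq3: 14/34 differ, p = 0.412, d = 0.597.
The smallest distance is between seq1 and seq2.

seq1 and seq2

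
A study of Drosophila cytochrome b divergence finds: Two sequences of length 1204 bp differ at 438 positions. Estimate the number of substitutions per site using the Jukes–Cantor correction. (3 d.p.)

p = 438/1204 ≈ 0.363787.
d = −(3/4) ln(1 − 4p/3) = −0.75 ln(1 − 0.485049) = −0.75 ln(0.514951)
  = −0.75 × (-0.663684) = 0.497763 substitutions/site.

0.498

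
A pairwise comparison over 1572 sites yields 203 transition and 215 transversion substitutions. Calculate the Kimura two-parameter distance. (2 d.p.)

0.33

P = 203/1572 ≈ 0.129135 and Q = 215/1572 ≈ 0.136768.
Under the Kimura two-parameter model, d = −½ ln(1 − 2P − Q) − ¼ ln(1 − 2Q).
1 − 2P − Q = 0.604962, giving −½ ln(0.604962) = 0.251295.
1 − 2Q = 0.726464, giving −¼ ln(0.726464) = 0.079892.
d = 0.251295 + 0.079892 = 0.331187.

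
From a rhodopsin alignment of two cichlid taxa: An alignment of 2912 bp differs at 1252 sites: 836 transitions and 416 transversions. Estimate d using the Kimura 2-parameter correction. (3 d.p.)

0.715

P = 836/2912 ≈ 0.287088 and Q = 416/2912 ≈ 0.142857.
Under the Kimura two-parameter model, d = −½ ln(1 − 2P − Q) − ¼ ln(1 − 2Q).
1 − 2P − Q = 0.282967, giving −½ ln(0.282967) = 0.631212.
1 − 2Q = 0.714286, giving −¼ ln(0.714286) = 0.084118.
d = 0.631212 + 0.084118 = 0.715330.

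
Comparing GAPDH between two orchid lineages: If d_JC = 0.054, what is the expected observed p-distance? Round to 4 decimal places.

0.0521

p = (3/4)(1 − e^(−4d/3)) = 0.75 × (1 − e^(-0.072)) = 0.75 × (1 − 0.930531) = 0.052102.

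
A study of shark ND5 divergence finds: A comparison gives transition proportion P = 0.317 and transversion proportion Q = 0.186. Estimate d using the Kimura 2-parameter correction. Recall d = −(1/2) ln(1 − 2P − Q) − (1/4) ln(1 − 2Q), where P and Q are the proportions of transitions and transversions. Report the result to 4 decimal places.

Under the Kimura two-parameter model, d = −½ ln(1 − 2P − Q) − ¼ ln(1 − 2Q).
1 − 2P − Q = 0.18, giving −½ ln(0.18) = 0.857399.
1 − 2Q = 0.628, giving −¼ ln(0.628) = 0.116304.
d = 0.857399 + 0.116304 = 0.973703.

0.9737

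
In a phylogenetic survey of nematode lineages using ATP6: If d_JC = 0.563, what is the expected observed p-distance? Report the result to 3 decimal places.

p = (3/4)(1 − e^(−4d/3)) = 0.75 × (1 − e^(-0.750667)) = 0.75 × (1 − 0.472052) = 0.395961.

0.396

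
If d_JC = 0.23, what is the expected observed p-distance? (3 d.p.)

p = (3/4)(1 − e^(−4d/3)) = 0.75 × (1 − e^(-0.306667)) = 0.75 × (1 − 0.735896) = 0.198078.

0.198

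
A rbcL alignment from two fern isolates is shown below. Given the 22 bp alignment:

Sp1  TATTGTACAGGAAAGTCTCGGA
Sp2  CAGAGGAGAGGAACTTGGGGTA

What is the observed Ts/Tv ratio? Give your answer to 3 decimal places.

0.100

Transitions are A↔G and C↔T; transversions are all other mismatches.
Transitions: 1. Transversions: 10.
R = 1/10 = 0.100.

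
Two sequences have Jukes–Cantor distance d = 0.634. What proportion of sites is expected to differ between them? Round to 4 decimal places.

p = (3/4)(1 − e^(−4d/3)) = 0.75 × (1 − e^(-0.845333)) = 0.75 × (1 − 0.429414) = 0.427940.

0.4279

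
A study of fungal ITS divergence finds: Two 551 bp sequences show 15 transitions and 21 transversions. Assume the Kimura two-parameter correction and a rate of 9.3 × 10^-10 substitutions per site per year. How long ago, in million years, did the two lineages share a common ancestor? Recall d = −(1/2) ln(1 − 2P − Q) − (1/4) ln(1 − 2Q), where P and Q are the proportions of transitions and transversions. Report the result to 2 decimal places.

P = 15/551 ≈ 0.027223 and Q = 21/551 ≈ 0.038113.
Under the Kimura two-parameter model, d = −½ ln(1 − 2P − Q) − ¼ ln(1 − 2Q).
1 − 2P − Q = 0.907441, giving −½ ln(0.907441) = 0.048563.
1 − 2Q = 0.923774, giving −¼ ln(0.923774) = 0.019822.
d = 0.048563 + 0.019822 = 0.068385.
Under a molecular clock d = 2μt, so t = d/(2μ) = 0.068385 / (2 × 9.3 × 10^-10) = 36.77 million years.

36.77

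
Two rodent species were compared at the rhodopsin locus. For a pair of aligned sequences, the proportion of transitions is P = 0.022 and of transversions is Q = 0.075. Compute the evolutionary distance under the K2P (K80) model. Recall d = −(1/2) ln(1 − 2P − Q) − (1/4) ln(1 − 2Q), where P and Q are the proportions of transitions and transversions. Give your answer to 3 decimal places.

0.104

Under the Kimura two-parameter model, d = −½ ln(1 − 2P − Q) − ¼ ln(1 − 2Q).
1 − 2P − Q = 0.881, giving −½ ln(0.881) = 0.063349.
1 − 2Q = 0.85, giving −¼ ln(0.85) = 0.040630.
d = 0.063349 + 0.040630 = 0.103979.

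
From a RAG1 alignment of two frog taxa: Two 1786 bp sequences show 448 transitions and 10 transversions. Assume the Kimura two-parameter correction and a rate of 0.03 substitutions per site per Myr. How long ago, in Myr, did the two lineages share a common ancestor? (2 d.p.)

P = 448/1786 ≈ 0.25084 and Q = 10/1786 ≈ 0.005599.
Under the Kimura two-parameter model, d = −½ ln(1 − 2P − Q) − ¼ ln(1 − 2Q).
1 − 2P − Q = 0.492721, giving −½ ln(0.492721) = 0.353906.
1 − 2Q = 0.988802, giving −¼ ln(0.988802) = 0.002815.
d = 0.353906 + 0.002815 = 0.356721.
Under a molecular clock d = 2μt, so t = d/(2μ) = 0.356721 / (2 × 0.03) = 5.95 Myr.

5.95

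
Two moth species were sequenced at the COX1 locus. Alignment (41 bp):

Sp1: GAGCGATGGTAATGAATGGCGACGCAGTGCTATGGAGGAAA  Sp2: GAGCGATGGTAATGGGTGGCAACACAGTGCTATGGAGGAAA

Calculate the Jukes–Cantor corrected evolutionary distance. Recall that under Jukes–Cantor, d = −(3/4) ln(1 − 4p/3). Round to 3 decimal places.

The sequences differ at 4 of 41 sites (15, 16, 21, 24), so p = 4/41 ≈ 0.097561.
d = −(3/4) ln(1 − 4p/3) = −0.75 ln(1 − 0.130081) = −0.75 ln(0.869919)
  = −0.75 × (-0.139355) = 0.104516 substitutions/site.

0.105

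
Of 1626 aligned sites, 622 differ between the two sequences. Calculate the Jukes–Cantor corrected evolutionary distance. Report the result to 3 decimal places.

p = 622/1626 ≈ 0.382534.
d = −(3/4) ln(1 − 4p/3) = −0.75 ln(1 − 0.510045) = −0.75 ln(0.489955)
  = −0.75 × (-0.713442) = 0.535082 substitutions/site.

0.535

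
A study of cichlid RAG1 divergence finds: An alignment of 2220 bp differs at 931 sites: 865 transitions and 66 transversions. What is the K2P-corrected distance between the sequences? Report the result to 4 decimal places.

P = 865/2220 ≈ 0.38964 and Q = 66/2220 ≈ 0.02973.
Under the Kimura two-parameter model, d = −½ ln(1 − 2P − Q) − ¼ ln(1 − 2Q).
1 − 2P − Q = 0.19099, giving −½ ln(0.19099) = 0.827767.
1 − 2Q = 0.94054, giving −¼ ln(0.94054) = 0.015325.
d = 0.827767 + 0.015325 = 0.843092.

0.8431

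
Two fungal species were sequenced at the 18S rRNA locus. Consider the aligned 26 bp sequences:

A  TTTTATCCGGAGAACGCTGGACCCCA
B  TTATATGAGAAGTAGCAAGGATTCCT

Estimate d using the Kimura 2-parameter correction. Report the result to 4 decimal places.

Of 26 sites, 3 differences are transitions and 9 are transversions, so P = 3/26 ≈ 0.115385 and Q = 9/26 ≈ 0.346154.
Under the Kimura two-parameter model, d = −½ ln(1 − 2P − Q) − ¼ ln(1 − 2Q).
1 − 2P − Q = 0.423076, giving −½ ln(0.423076) = 0.430102.
1 − 2Q = 0.307692, giving −¼ ln(0.307692) = 0.294664.
d = 0.430102 + 0.294664 = 0.724766.

0.7248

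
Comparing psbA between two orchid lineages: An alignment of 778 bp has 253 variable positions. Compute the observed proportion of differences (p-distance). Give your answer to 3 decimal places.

0.325

p = 253/778 = 0.325192… ≈ 0.325 (to 3 d.p.).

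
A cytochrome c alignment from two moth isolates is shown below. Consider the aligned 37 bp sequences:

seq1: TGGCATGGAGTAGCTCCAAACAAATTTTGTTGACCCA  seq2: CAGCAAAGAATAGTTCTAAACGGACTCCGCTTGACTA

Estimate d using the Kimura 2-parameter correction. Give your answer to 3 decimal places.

Of 37 sites, 14 differences are transitions and 3 are transversions, so P = 14/37 ≈ 0.378378 and Q = 3/37 ≈ 0.081081.
Under the Kimura two-parameter model, d = −½ ln(1 − 2P − Q) − ¼ ln(1 − 2Q).
1 − 2P − Q = 0.162163, giving −½ ln(0.162163) = 0.909577.
1 − 2Q = 0.837838, giving −¼ ln(0.837838) = 0.044233.
d = 0.909577 + 0.044233 = 0.953810.

0.954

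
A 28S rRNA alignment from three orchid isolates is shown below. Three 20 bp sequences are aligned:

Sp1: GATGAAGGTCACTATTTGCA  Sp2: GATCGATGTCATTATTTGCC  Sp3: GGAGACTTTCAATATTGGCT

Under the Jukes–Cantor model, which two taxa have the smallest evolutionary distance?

Sp1 and Sp2

Sp1–Sp2: 5/20 differ, p = 0.250, d = 0.304.
Sp1–Sp3: 8/20 differ, p = 0.400, d = 0.572.
Sp2–Sp3: 9/20 differ, p = 0.450, d = 0.687.
The smallest distance is between Sp1 and Sp2.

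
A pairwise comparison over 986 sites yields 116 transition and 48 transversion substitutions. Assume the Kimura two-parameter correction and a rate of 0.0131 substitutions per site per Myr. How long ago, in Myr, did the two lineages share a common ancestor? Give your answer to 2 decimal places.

P = 116/986 ≈ 0.117647 and Q = 48/986 ≈ 0.048682.
Under the Kimura two-parameter model, d = −½ ln(1 − 2P − Q) − ¼ ln(1 − 2Q).
1 − 2P − Q = 0.716024, giving −½ ln(0.716024) = 0.167021.
1 − 2Q = 0.902636, giving −¼ ln(0.902636) = 0.025609.
d = 0.167021 + 0.025609 = 0.192630.
Under a molecular clock d = 2μt, so t = d/(2μ) = 0.192630 / (2 × 0.0131) = 7.35 Myr.

7.35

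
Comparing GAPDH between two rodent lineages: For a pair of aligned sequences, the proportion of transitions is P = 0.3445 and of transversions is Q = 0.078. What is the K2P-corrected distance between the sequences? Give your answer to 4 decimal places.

Under the Kimura two-parameter model, d = −½ ln(1 − 2P − Q) − ¼ ln(1 − 2Q).
1 − 2P − Q = 0.233, giving −½ ln(0.233) = 0.728358.
1 − 2Q = 0.844, giving −¼ ln(0.844) = 0.042401.
d = 0.728358 + 0.042401 = 0.770759.

0.7708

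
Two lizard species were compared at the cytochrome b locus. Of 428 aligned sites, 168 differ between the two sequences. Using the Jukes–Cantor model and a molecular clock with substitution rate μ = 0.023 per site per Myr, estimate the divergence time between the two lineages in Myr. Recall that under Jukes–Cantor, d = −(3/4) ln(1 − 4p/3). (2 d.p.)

12.08

p = 168/428 ≈ 0.392523.
d = −(3/4) ln(1 − 4p/3) = −0.75 ln(1 − 0.523364) = −0.75 ln(0.476636)
  = −0.75 × (-0.741002) = 0.555752 substitutions/site.
Under a molecular clock d = 2μt, so t = d/(2μ) = 0.555752 / (2 × 0.023) = 12.08 Myr.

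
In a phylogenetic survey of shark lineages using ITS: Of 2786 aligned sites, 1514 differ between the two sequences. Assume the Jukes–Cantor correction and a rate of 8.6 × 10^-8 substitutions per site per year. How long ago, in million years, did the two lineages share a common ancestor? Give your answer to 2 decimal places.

p = 1514/2786 ≈ 0.543431.
d = −(3/4) ln(1 − 4p/3) = −0.75 ln(1 − 0.724575) = −0.75 ln(0.275425)
  = −0.75 × (-1.289440) = 0.967080 substitutions/site.
Under a molecular clock d = 2μt, so t = d/(2μ) = 0.967080 / (2 × 8.6 × 10^-8) = 5.62 million years.

5.62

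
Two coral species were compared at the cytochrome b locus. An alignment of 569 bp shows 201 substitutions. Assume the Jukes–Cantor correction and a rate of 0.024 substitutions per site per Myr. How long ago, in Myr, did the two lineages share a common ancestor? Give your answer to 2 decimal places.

p = 201/569 ≈ 0.353251.
d = −(3/4) ln(1 − 4p/3) = −0.75 ln(1 − 0.471001) = −0.75 ln(0.528999)
  = −0.75 × (-0.636769) = 0.477577 substitutions/site.
Under a molecular clock d = 2μt, so t = d/(2μ) = 0.477577 / (2 × 0.024) = 9.95 Myr.

9.95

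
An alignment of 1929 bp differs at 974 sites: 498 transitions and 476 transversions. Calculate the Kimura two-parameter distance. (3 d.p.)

0.890

P = 498/1929 ≈ 0.258165 and Q = 476/1929 ≈ 0.24676.
Under the Kimura two-parameter model, d = −½ ln(1 − 2P − Q) − ¼ ln(1 − 2Q).
1 − 2P − Q = 0.23691, giving −½ ln(0.23691) = 0.720037.
1 − 2Q = 0.50648, giving −¼ ln(0.50648) = 0.170068.
d = 0.720037 + 0.170068 = 0.890105.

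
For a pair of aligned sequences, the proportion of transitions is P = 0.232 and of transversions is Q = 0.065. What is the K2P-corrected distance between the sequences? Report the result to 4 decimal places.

Under the Kimura two-parameter model, d = −½ ln(1 − 2P − Q) − ¼ ln(1 − 2Q).
1 − 2P − Q = 0.471, giving −½ ln(0.471) = 0.376449.
1 − 2Q = 0.87, giving −¼ ln(0.87) = 0.034816.
d = 0.376449 + 0.034816 = 0.411265.

0.4113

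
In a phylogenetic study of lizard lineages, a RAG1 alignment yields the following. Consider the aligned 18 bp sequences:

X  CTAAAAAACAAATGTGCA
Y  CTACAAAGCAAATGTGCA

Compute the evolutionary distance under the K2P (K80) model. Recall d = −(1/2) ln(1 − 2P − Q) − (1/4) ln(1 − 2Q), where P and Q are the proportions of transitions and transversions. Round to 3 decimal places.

Of 18 sites, 1 differences are transitions and 1 are transversions, so P = 1/18 ≈ 0.055556 and Q = 1/18 ≈ 0.055556.
Under the Kimura two-parameter model, d = −½ ln(1 − 2P − Q) − ¼ ln(1 − 2Q).
1 − 2P − Q = 0.833332, giving −½ ln(0.833332) = 0.091162.
1 − 2Q = 0.888888, giving −¼ ln(0.888888) = 0.029446.
d = 0.091162 + 0.029446 = 0.120608.

0.121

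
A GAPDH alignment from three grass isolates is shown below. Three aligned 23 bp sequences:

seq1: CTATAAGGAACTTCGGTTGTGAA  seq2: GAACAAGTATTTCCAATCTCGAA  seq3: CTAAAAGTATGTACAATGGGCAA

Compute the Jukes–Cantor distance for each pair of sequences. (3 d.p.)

d(seq1,seq2) = 0.892, d(seq1,seq3) = 0.650, d(seq2,seq3) = 0.553

seq1–seq2: 12/23 sites differ → p ≈ 0.521739, d = −0.75 ln(1 − 0.695652) = 0.892188 ≈ 0.892.
seq1–seq3: 10/23 sites differ → p ≈ 0.434783, d = −0.75 ln(1 − 0.579711) = 0.650110 ≈ 0.650.
seq2–seq3: 9/23 sites differ → p ≈ 0.391304, d = −0.75 ln(1 − 0.521739) = 0.553199 ≈ 0.553.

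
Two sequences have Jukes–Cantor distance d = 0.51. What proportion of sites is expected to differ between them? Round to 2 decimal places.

0.37

p = (3/4)(1 − e^(−4d/3)) = 0.75 × (1 − e^(-0.68)) = 0.75 × (1 − 0.506617) = 0.370037.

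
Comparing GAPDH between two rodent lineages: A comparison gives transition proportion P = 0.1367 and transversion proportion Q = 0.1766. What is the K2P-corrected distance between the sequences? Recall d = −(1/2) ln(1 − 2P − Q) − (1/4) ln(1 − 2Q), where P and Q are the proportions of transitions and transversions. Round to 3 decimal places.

Under the Kimura two-parameter model, d = −½ ln(1 − 2P − Q) − ¼ ln(1 − 2Q).
1 − 2P − Q = 0.55, giving −½ ln(0.55) = 0.298919.
1 − 2Q = 0.6468, giving −¼ ln(0.6468) = 0.108930.
d = 0.298919 + 0.108930 = 0.407849.

0.408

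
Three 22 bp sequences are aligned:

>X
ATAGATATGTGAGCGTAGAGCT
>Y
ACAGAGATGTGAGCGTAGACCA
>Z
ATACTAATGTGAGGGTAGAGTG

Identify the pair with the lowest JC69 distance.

X–Y: 4/22 differ, p = 0.182, d = 0.208.
X–Z: 6/22 differ, p = 0.273, d = 0.339.
Y–Z: 8/22 differ, p = 0.364, d = 0.497.
The smallest distance is between X and Y.

X and Y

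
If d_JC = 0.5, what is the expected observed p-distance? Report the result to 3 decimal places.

0.365

p = (3/4)(1 − e^(−4d/3)) = 0.75 × (1 − e^(-0.666667)) = 0.75 × (1 − 0.513417) = 0.364937.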